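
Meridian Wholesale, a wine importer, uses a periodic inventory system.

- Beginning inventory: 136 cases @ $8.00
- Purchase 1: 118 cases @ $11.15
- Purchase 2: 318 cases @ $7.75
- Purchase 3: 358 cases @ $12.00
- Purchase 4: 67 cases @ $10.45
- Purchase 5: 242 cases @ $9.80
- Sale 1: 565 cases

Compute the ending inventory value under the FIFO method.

Ending inventory = $7,422.00

Sale 1 (565) [FIFO — oldest first]: 136 @ $8.00 + 118 @ $11.15 + 311 @ $7.75 = $4,813.95
Ending inventory: 7 @ $7.75 + 358 @ $12.00 + 67 @ $10.45 + 242 @ $9.80 = $7,422.00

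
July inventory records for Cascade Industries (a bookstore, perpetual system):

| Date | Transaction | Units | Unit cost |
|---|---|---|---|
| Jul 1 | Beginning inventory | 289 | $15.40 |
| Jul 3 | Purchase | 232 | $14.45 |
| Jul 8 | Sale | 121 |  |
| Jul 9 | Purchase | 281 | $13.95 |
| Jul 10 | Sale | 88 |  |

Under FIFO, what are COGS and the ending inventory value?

COGS = $3,218.60; ending inventory = $8,504.35

Jul 8, 121 sold [FIFO — oldest first]: 121 @ $15.40 = $1,863.40
Jul 10, 88 sold [FIFO — oldest first]: 88 @ $15.40 = $1,355.20
Total COGS = $1,863.40 + $1,355.20 = $3,218.60
Ending inventory: 80 @ $15.40 + 232 @ $14.45 + 281 @ $13.95 = $8,504.35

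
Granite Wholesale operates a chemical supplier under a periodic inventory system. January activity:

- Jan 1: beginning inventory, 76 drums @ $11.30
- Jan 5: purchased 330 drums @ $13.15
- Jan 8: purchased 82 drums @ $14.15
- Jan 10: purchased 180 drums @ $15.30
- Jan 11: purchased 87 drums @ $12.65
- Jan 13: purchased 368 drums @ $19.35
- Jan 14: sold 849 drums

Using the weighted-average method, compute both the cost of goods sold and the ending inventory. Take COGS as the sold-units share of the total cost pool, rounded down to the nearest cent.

Jan 14, sell 849: 849/1123 × $17,333.95 → $13,104.65
Ending inventory (cost pool remaining) = $4,229.30

COGS = $13,104.65; ending inventory = $4,229.30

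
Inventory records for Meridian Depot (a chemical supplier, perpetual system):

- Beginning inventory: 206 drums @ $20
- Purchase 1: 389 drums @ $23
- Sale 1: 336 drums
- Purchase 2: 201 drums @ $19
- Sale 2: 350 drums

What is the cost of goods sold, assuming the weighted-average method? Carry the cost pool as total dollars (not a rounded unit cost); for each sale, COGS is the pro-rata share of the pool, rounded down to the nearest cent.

COGS = $14,612.58

After Beginning: 206 on hand, pool $4,120.00 (≈ $20.0000 each)
After Purchase 1: 595 on hand, pool $13,067.00 (≈ $21.9613 each)
Sale 1, sell 336: 336/595 × $13,067.00 → $7,379.01
After Purchase 2: 460 on hand, pool $9,506.99 (≈ $20.6674 each)
Sale 2, sell 350: 350/460 × $9,506.99 → $7,233.57
Total COGS = $7,379.01 + $7,233.57 = $14,612.58
Ending inventory (cost pool remaining) = $2,273.42
Check: goods available $16,886.00 = COGS $14,612.58 + ending $2,273.42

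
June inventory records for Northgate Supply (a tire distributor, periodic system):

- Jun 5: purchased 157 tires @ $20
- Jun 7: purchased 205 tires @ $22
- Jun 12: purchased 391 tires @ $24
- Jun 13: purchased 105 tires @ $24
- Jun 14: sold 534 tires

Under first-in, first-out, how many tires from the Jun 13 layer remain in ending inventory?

Jun 14, 534 sold [FIFO — oldest first]: 157 @ $20 + 205 @ $22 + 172 @ $24 = $11,778
Ending inventory: 219 @ $24 + 105 @ $24 = $7,776

105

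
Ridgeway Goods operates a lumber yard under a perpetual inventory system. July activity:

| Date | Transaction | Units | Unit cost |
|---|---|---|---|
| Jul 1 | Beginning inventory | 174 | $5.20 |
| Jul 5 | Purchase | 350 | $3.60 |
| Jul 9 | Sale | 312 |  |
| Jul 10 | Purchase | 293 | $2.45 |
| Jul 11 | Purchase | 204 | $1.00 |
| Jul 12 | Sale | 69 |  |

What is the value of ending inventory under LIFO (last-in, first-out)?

Ending inventory = $1,894.45

Jul 9, 312 sold [LIFO — newest first]: 312 @ $3.60 = $1,123.20
Jul 12, 69 sold [LIFO — newest first]: 69 @ $1.00 = $69.00
Total COGS = $1,123.20 + $69.00 = $1,192.20
Ending inventory: 174 @ $5.20 + 38 @ $3.60 + 293 @ $2.45 + 135 @ $1.00 = $1,894.45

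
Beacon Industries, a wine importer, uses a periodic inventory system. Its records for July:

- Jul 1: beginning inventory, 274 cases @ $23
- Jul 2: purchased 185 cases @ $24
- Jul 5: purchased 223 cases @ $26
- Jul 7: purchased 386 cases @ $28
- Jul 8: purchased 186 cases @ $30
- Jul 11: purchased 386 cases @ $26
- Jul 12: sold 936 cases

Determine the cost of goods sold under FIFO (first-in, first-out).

COGS = $23,652

Jul 12, 936 sold [FIFO — oldest first]: 274 @ $23 + 185 @ $24 + 223 @ $26 + 254 @ $28 = $23,652
Ending inventory: 132 @ $28 + 186 @ $30 + 386 @ $26 = $19,312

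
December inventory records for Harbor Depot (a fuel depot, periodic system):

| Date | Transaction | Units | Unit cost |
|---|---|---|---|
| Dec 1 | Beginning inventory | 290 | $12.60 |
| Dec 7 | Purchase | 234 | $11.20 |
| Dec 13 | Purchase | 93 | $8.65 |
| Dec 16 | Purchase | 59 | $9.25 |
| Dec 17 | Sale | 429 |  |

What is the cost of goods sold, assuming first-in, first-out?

Dec 17, 429 sold [FIFO — oldest first]: 290 @ $12.60 + 139 @ $11.20 = $5,210.80
Ending inventory: 95 @ $11.20 + 93 @ $8.65 + 59 @ $9.25 = $2,414.20
Check: goods available $7,625.00 = COGS $5,210.80 + ending $2,414.20

COGS = $5,210.80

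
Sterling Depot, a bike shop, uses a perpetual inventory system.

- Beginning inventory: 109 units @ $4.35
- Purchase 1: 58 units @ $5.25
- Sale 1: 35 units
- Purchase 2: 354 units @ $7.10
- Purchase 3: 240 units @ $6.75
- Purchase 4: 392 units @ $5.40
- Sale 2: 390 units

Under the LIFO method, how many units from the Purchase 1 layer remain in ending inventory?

23

Sale 1 (35) [LIFO — newest first]: 35 @ $5.25 = $183.75
Sale 2 (390) [LIFO — newest first]: 390 @ $5.40 = $2,106.00
Total COGS = $183.75 + $2,106.00 = $2,289.75
Ending inventory: 109 @ $4.35 + 23 @ $5.25 + 354 @ $7.10 + 240 @ $6.75 + 2 @ $5.40 = $4,739.10
Check: goods available $7,028.85 = COGS $2,289.75 + ending $4,739.10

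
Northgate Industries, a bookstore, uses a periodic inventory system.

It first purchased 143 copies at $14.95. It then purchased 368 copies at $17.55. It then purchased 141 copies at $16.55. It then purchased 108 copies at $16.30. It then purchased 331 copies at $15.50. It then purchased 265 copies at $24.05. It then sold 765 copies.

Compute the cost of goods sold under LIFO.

Sale 1 (765) [LIFO — newest first]: 265 @ $24.05 + 331 @ $15.50 + 108 @ $16.30 + 61 @ $16.55 = $14,273.70
Ending inventory: 143 @ $14.95 + 368 @ $17.55 + 80 @ $16.55 = $9,920.25
Check: goods available $24,193.95 = COGS $14,273.70 + ending $9,920.25

COGS = $14,273.70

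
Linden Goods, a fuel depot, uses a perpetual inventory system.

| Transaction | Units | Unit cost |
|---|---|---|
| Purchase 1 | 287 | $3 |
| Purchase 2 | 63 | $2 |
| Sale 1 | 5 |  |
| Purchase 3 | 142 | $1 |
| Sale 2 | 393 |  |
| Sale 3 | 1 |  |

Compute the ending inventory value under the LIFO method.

Ending inventory = $279

Sale 1 (5) [LIFO — newest first]: 5 @ $2 = $10
Sale 2 (393) [LIFO — newest first]: 142 @ $1 + 58 @ $2 + 193 @ $3 = $837
Sale 3 (1) [LIFO — newest first]: 1 @ $3 = $3
Total COGS = $10 + $837 + $3 = $850
Ending inventory: 93 @ $3 = $279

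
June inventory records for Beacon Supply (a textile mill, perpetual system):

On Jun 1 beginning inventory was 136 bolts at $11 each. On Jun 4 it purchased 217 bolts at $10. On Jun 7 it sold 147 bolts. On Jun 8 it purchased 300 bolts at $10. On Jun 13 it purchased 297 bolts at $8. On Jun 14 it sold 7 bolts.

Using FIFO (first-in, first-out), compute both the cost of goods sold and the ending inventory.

Jun 7, 147 sold [FIFO — oldest first]: 136 @ $11 + 11 @ $10 = $1,606
Jun 14, 7 sold [FIFO — oldest first]: 7 @ $10 = $70
Total COGS = $1,606 + $70 = $1,676
Ending inventory: 199 @ $10 + 300 @ $10 + 297 @ $8 = $7,366

COGS = $1,676; ending inventory = $7,366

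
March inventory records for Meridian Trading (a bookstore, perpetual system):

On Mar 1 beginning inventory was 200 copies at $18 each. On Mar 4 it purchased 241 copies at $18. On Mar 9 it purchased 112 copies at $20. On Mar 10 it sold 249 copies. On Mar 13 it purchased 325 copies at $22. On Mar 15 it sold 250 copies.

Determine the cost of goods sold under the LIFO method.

Mar 10, 249 sold [LIFO — newest first]: 112 @ $20 + 137 @ $18 = $4,706
Mar 15, 250 sold [LIFO — newest first]: 250 @ $22 = $5,500
Total COGS = $4,706 + $5,500 = $10,206
Ending inventory: 200 @ $18 + 104 @ $18 + 75 @ $22 = $7,122

COGS = $10,206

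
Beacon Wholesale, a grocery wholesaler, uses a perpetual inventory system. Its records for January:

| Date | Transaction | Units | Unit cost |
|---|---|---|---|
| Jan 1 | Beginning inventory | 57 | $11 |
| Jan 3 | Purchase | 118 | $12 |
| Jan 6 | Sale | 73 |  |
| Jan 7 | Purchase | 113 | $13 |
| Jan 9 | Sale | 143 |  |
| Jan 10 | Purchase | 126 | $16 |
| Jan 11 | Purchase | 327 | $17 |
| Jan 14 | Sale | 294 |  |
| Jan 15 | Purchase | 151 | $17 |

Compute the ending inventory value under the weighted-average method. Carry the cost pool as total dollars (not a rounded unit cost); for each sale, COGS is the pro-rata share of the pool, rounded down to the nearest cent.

Ending inventory = $6,291.92

After Jan 1: 57 on hand, pool $627.00 (≈ $11.0000 each)
After Jan 3: 175 on hand, pool $2,043.00 (≈ $11.6743 each)
Jan 6, sell 73: 73/175 × $2,043.00 → $852.22
After Jan 7: 215 on hand, pool $2,659.78 (≈ $12.3711 each)
Jan 9, sell 143: 143/215 × $2,659.78 → $1,769.06
After Jan 10: 198 on hand, pool $2,906.72 (≈ $14.6804 each)
After Jan 11: 525 on hand, pool $8,465.72 (≈ $16.1252 each)
Jan 14, sell 294: 294/525 × $8,465.72 → $4,740.80
After Jan 15: 382 on hand, pool $6,291.92 (≈ $16.4710 each)
Total COGS = $852.22 + $1,769.06 + $4,740.80 = $7,362.08
Ending inventory (cost pool remaining) = $6,291.92
Check: goods available $13,654.00 = COGS $7,362.08 + ending $6,291.92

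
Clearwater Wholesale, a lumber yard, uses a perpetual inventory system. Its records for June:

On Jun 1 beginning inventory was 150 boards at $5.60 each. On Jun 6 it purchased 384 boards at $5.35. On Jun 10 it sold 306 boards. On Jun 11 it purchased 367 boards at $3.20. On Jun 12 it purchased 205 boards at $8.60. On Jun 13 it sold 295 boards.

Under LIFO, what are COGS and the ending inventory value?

Jun 10, 306 sold [LIFO — newest first]: 306 @ $5.35 = $1,637.10
Jun 13, 295 sold [LIFO — newest first]: 205 @ $8.60 + 90 @ $3.20 = $2,051.00
Total COGS = $1,637.10 + $2,051.00 = $3,688.10
Ending inventory: 150 @ $5.60 + 78 @ $5.35 + 277 @ $3.20 = $2,143.70
Check: goods available $5,831.80 = COGS $3,688.10 + ending $2,143.70

COGS = $3,688.10; ending inventory = $2,143.70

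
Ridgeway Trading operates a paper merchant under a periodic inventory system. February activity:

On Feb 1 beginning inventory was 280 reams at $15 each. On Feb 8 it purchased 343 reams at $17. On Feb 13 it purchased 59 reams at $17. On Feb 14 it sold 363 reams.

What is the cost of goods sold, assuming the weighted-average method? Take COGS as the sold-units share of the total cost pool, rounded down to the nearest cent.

COGS = $5,872.93

Feb 14, sell 363: 363/682 × $11,034.00 → $5,872.93
Ending inventory (cost pool remaining) = $5,161.07
Check: goods available $11,034.00 = COGS $5,872.93 + ending $5,161.07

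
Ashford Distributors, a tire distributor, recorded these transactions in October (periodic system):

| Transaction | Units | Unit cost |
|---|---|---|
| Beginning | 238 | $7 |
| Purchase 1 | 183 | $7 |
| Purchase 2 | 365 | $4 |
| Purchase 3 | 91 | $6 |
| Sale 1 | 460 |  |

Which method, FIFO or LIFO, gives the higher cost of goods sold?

FIFO

FIFO COGS: 238 @ $7 + 183 @ $7 + 39 @ $4 = $3,103
LIFO COGS: 91 @ $6 + 365 @ $4 + 4 @ $7 = $2,034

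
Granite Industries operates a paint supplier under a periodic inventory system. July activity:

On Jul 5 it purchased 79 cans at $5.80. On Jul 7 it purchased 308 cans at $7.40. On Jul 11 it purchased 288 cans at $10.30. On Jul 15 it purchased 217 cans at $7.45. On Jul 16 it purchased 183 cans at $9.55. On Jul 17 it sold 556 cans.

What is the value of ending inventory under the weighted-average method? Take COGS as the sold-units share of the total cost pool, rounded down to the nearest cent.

Jul 17, sell 556: 556/1075 × $9,068.10 → $4,690.10
Ending inventory (cost pool remaining) = $4,378.00

Ending inventory = $4,378.00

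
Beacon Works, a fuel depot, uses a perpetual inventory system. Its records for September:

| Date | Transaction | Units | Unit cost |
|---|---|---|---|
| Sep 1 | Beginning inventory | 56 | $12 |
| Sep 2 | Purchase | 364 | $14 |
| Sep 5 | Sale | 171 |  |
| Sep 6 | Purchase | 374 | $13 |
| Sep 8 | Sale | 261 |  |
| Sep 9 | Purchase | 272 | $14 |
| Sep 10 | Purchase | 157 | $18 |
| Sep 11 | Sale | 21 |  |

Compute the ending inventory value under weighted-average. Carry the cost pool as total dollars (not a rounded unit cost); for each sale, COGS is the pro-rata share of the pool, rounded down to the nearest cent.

Ending inventory = $11,142.24

After Sep 1: 56 on hand, pool $672.00 (≈ $12.0000 each)
After Sep 2: 420 on hand, pool $5,768.00 (≈ $13.7333 each)
Sep 5, sell 171: 171/420 × $5,768.00 → $2,348.40
After Sep 6: 623 on hand, pool $8,281.60 (≈ $13.2931 each)
Sep 8, sell 261: 261/623 × $8,281.60 → $3,469.49
After Sep 9: 634 on hand, pool $8,620.11 (≈ $13.5964 each)
After Sep 10: 791 on hand, pool $11,446.11 (≈ $14.4704 each)
Sep 11, sell 21: 21/791 × $11,446.11 → $303.87
Total COGS = $2,348.40 + $3,469.49 + $303.87 = $6,121.76
Ending inventory (cost pool remaining) = $11,142.24
Check: goods available $17,264.00 = COGS $6,121.76 + ending $11,142.24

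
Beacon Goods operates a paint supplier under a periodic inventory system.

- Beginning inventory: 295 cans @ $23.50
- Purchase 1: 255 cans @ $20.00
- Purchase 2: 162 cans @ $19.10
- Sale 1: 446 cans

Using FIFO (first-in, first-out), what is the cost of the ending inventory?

Sale 1 (446) [FIFO — oldest first]: 295 @ $23.50 + 151 @ $20.00 = $9,952.50
Ending inventory: 104 @ $20.00 + 162 @ $19.10 = $5,174.20
Check: goods available $15,126.70 = COGS $9,952.50 + ending $5,174.20

Ending inventory = $5,174.20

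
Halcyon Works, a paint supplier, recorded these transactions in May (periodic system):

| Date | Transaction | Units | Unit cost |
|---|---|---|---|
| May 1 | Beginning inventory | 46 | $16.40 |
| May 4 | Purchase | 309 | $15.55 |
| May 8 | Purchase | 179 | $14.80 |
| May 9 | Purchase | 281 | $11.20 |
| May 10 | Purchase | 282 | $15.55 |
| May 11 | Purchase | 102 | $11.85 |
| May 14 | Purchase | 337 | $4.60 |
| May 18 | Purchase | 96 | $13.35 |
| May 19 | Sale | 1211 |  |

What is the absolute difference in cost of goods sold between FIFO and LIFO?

$3,759.55

FIFO COGS: 46 @ $16.40 + 309 @ $15.55 + 179 @ $14.80 + 281 @ $11.20 + 282 @ $15.55 + 102 @ $11.85 + 12 @ $4.60 = $17,004.75
LIFO COGS: 96 @ $13.35 + 337 @ $4.60 + 102 @ $11.85 + 282 @ $15.55 + 281 @ $11.20 + 113 @ $14.80 = $13,245.20
Difference = |$17,004.75 − $13,245.20| = $3,759.55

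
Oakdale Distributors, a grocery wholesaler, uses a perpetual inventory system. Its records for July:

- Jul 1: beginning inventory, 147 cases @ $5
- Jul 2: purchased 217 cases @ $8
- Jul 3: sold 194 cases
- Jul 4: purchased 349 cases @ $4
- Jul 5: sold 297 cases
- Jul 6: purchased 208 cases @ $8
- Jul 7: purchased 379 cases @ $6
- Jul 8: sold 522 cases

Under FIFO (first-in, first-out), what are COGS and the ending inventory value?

COGS = $6,083; ending inventory = $1,722

Jul 3, 194 sold [FIFO — oldest first]: 147 @ $5 + 47 @ $8 = $1,111
Jul 5, 297 sold [FIFO — oldest first]: 170 @ $8 + 127 @ $4 = $1,868
Jul 8, 522 sold [FIFO — oldest first]: 222 @ $4 + 208 @ $8 + 92 @ $6 = $3,104
Total COGS = $1,111 + $1,868 + $3,104 = $6,083
Ending inventory: 287 @ $6 = $1,722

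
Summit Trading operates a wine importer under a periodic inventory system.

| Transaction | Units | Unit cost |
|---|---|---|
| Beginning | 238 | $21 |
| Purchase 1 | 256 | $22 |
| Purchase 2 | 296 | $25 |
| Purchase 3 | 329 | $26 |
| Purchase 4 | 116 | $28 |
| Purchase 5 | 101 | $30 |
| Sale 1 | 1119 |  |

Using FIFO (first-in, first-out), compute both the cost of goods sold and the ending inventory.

Sale 1 (1119) [FIFO — oldest first]: 238 @ $21 + 256 @ $22 + 296 @ $25 + 329 @ $26 = $26,584
Ending inventory: 116 @ $28 + 101 @ $30 = $6,278

COGS = $26,584; ending inventory = $6,278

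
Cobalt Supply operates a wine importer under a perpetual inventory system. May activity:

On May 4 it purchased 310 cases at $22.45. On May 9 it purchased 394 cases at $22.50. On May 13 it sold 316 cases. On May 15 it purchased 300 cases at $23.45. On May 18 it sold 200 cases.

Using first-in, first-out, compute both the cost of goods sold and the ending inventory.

May 13, 316 sold [FIFO — oldest first]: 310 @ $22.45 + 6 @ $22.50 = $7,094.50
May 18, 200 sold [FIFO — oldest first]: 200 @ $22.50 = $4,500.00
Total COGS = $7,094.50 + $4,500.00 = $11,594.50
Ending inventory: 188 @ $22.50 + 300 @ $23.45 = $11,265.00

COGS = $11,594.50; ending inventory = $11,265.00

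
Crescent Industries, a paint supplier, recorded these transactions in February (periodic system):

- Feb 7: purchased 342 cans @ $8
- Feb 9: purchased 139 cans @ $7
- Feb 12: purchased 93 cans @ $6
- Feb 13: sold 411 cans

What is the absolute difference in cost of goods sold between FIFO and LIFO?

$256

FIFO COGS: 342 @ $8 + 69 @ $7 = $3,219
LIFO COGS: 93 @ $6 + 139 @ $7 + 179 @ $8 = $2,963
Difference = |$3,219 − $2,963| = $256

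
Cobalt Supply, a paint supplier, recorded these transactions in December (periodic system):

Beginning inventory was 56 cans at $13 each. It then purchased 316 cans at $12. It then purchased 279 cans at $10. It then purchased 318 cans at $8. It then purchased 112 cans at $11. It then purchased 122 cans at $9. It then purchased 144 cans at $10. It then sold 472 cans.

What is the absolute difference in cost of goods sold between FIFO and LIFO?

FIFO COGS: 56 @ $13 + 316 @ $12 + 100 @ $10 = $5,520
LIFO COGS: 144 @ $10 + 122 @ $9 + 112 @ $11 + 94 @ $8 = $4,522
Difference = |$5,520 − $4,522| = $998

$998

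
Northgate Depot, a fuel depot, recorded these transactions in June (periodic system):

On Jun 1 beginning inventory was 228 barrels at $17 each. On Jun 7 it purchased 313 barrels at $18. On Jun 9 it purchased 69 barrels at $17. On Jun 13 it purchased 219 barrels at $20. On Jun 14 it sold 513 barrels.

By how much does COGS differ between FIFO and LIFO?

FIFO COGS: 228 @ $17 + 285 @ $18 = $9,006
LIFO COGS: 219 @ $20 + 69 @ $17 + 225 @ $18 = $9,603
Difference = |$9,006 − $9,603| = $597

$597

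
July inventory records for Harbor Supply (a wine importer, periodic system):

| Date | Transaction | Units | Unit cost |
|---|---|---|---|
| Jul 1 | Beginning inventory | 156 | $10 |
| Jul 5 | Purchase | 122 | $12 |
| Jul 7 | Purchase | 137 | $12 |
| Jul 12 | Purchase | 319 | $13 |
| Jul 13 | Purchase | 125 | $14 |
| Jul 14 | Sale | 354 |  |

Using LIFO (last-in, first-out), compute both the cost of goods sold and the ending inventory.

COGS = $4,727; ending inventory = $5,838

Jul 14, 354 sold [LIFO — newest first]: 125 @ $14 + 229 @ $13 = $4,727
Ending inventory: 156 @ $10 + 122 @ $12 + 137 @ $12 + 90 @ $13 = $5,838
Check: goods available $10,565 = COGS $4,727 + ending $5,838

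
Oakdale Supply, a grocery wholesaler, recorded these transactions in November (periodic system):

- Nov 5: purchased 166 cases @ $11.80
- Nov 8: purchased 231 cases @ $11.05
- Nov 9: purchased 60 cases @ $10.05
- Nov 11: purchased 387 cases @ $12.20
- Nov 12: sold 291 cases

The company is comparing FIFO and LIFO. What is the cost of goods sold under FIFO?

COGS = $3,340.05

FIFO COGS: 166 @ $11.80 + 125 @ $11.05 = $3,340.05
LIFO COGS: 291 @ $12.20 = $3,550.20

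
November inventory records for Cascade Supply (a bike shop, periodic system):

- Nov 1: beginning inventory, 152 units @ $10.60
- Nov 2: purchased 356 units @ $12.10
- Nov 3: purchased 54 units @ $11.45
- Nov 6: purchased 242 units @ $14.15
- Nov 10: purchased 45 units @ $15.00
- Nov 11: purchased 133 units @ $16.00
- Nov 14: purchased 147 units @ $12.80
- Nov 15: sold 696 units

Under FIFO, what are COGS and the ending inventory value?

COGS = $8,433.20; ending inventory = $6,212.80

Nov 15, 696 sold [FIFO — oldest first]: 152 @ $10.60 + 356 @ $12.10 + 54 @ $11.45 + 134 @ $14.15 = $8,433.20
Ending inventory: 108 @ $14.15 + 45 @ $15.00 + 133 @ $16.00 + 147 @ $12.80 = $6,212.80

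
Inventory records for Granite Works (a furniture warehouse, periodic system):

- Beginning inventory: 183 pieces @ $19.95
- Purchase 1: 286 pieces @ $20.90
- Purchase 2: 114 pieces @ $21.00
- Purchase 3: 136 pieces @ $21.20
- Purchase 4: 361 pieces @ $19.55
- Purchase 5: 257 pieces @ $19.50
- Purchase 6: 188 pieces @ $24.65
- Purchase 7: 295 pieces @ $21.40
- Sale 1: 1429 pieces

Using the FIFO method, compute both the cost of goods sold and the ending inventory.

Sale 1 (1429) [FIFO — oldest first]: 183 @ $19.95 + 286 @ $20.90 + 114 @ $21.00 + 136 @ $21.20 + 361 @ $19.55 + 257 @ $19.50 + 92 @ $24.65 = $29,242.30
Ending inventory: 96 @ $24.65 + 295 @ $21.40 = $8,679.40

COGS = $29,242.30; ending inventory = $8,679.40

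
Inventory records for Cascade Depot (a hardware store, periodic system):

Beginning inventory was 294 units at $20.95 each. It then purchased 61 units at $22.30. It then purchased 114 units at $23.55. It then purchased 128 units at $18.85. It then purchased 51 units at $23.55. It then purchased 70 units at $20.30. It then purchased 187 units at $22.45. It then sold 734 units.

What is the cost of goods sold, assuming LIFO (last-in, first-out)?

COGS = $15,854.85

Sale 1 (734) [LIFO — newest first]: 187 @ $22.45 + 70 @ $20.30 + 51 @ $23.55 + 128 @ $18.85 + 114 @ $23.55 + 61 @ $22.30 + 123 @ $20.95 = $15,854.85
Ending inventory: 171 @ $20.95 = $3,582.45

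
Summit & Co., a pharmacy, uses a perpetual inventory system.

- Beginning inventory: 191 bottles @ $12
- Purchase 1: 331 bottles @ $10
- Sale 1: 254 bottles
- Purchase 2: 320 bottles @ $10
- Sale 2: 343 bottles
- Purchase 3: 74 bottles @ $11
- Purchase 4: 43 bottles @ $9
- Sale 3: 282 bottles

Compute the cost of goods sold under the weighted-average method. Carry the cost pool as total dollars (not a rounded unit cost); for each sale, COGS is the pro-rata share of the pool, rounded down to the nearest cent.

COGS = $9,178.08

After Beginning: 191 on hand, pool $2,292.00 (≈ $12.0000 each)
After Purchase 1: 522 on hand, pool $5,602.00 (≈ $10.7318 each)
Sale 1, sell 254: 254/522 × $5,602.00 → $2,725.87
After Purchase 2: 588 on hand, pool $6,076.13 (≈ $10.3336 each)
Sale 2, sell 343: 343/588 × $6,076.13 → $3,544.40
After Purchase 3: 319 on hand, pool $3,345.73 (≈ $10.4882 each)
After Purchase 4: 362 on hand, pool $3,732.73 (≈ $10.3114 each)
Sale 3, sell 282: 282/362 × $3,732.73 → $2,907.81
Total COGS = $2,725.87 + $3,544.40 + $2,907.81 = $9,178.08
Ending inventory (cost pool remaining) = $824.92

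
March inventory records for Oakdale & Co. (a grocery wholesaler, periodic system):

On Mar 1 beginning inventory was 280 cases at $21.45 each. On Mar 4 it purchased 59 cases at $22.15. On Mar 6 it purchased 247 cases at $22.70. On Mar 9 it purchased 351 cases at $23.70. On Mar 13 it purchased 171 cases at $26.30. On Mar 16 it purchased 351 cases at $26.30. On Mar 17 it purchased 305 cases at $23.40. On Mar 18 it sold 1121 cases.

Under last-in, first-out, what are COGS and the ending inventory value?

Mar 18, 1121 sold [LIFO — newest first]: 305 @ $23.40 + 351 @ $26.30 + 171 @ $26.30 + 294 @ $23.70 = $27,833.40
Ending inventory: 280 @ $21.45 + 59 @ $22.15 + 247 @ $22.70 + 57 @ $23.70 = $14,270.65

COGS = $27,833.40; ending inventory = $14,270.65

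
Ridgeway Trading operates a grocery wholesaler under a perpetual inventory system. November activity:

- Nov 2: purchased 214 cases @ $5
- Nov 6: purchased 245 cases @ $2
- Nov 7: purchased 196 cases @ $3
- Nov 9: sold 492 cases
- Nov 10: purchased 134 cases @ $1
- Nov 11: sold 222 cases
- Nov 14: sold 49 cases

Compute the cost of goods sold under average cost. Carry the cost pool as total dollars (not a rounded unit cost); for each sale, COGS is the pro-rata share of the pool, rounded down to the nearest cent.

COGS = $2,223.47

After Nov 2: 214 on hand, pool $1,070.00 (≈ $5.0000 each)
After Nov 6: 459 on hand, pool $1,560.00 (≈ $3.3987 each)
After Nov 7: 655 on hand, pool $2,148.00 (≈ $3.2794 each)
Nov 9, sell 492: 492/655 × $2,148.00 → $1,613.45
After Nov 10: 297 on hand, pool $668.55 (≈ $2.2510 each)
Nov 11, sell 222: 222/297 × $668.55 → $499.72
Nov 14, sell 49: 49/75 × $168.83 → $110.30
Total COGS = $1,613.45 + $499.72 + $110.30 = $2,223.47
Ending inventory (cost pool remaining) = $58.53
Check: goods available $2,282.00 = COGS $2,223.47 + ending $58.53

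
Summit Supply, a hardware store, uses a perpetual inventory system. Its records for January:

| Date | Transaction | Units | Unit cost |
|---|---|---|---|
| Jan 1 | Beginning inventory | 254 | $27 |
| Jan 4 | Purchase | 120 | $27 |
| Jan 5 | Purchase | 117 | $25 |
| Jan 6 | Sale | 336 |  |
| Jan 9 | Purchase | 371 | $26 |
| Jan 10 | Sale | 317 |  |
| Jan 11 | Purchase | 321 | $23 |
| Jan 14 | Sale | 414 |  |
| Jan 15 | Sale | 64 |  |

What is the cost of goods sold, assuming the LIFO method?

COGS = $28,648

Jan 6, 336 sold [LIFO — newest first]: 117 @ $25 + 120 @ $27 + 99 @ $27 = $8,838
Jan 10, 317 sold [LIFO — newest first]: 317 @ $26 = $8,242
Jan 14, 414 sold [LIFO — newest first]: 321 @ $23 + 54 @ $26 + 39 @ $27 = $9,840
Jan 15, 64 sold [LIFO — newest first]: 64 @ $27 = $1,728
Total COGS = $8,838 + $8,242 + $9,840 + $1,728 = $28,648
Ending inventory: 52 @ $27 = $1,404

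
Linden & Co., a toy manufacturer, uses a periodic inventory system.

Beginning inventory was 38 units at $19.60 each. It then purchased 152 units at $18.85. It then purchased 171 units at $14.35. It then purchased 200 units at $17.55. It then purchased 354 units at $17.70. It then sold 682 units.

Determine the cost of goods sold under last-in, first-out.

COGS = $11,612.60

Sale 1 (682) [LIFO — newest first]: 354 @ $17.70 + 200 @ $17.55 + 128 @ $14.35 = $11,612.60
Ending inventory: 38 @ $19.60 + 152 @ $18.85 + 43 @ $14.35 = $4,227.05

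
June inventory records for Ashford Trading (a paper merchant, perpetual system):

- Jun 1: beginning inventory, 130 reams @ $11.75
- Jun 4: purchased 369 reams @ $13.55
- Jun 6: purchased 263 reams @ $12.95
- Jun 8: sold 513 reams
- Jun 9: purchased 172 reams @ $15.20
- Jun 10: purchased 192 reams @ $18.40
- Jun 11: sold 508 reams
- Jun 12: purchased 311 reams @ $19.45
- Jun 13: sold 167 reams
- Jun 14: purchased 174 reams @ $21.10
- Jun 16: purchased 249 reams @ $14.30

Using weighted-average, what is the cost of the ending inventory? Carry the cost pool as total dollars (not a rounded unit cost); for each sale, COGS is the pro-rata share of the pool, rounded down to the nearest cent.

After Jun 1: 130 on hand, pool $1,527.50 (≈ $11.7500 each)
After Jun 4: 499 on hand, pool $6,527.45 (≈ $13.0811 each)
After Jun 6: 762 on hand, pool $9,933.30 (≈ $13.0358 each)
Jun 8, sell 513: 513/762 × $9,933.30 → $6,687.37
After Jun 9: 421 on hand, pool $5,860.33 (≈ $13.9200 each)
After Jun 10: 613 on hand, pool $9,393.13 (≈ $15.3232 each)
Jun 11, sell 508: 508/613 × $9,393.13 → $7,784.19
After Jun 12: 416 on hand, pool $7,657.89 (≈ $18.4084 each)
Jun 13, sell 167: 167/416 × $7,657.89 → $3,074.20
After Jun 14: 423 on hand, pool $8,255.09 (≈ $19.5156 each)
After Jun 16: 672 on hand, pool $11,815.79 (≈ $17.5830 each)
Total COGS = $6,687.37 + $7,784.19 + $3,074.20 = $17,545.76
Ending inventory (cost pool remaining) = $11,815.79
Check: goods available $29,361.55 = COGS $17,545.76 + ending $11,815.79

Ending inventory = $11,815.79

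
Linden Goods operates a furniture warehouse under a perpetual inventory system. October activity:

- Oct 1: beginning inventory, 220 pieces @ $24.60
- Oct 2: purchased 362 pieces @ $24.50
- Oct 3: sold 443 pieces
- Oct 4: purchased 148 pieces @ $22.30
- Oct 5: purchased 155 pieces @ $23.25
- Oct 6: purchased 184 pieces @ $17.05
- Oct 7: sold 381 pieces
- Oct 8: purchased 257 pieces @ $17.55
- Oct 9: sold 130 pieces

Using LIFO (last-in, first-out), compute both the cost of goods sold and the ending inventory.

COGS = $20,820.65; ending inventory = $8,012.05

Oct 3, 443 sold [LIFO — newest first]: 362 @ $24.50 + 81 @ $24.60 = $10,861.60
Oct 7, 381 sold [LIFO — newest first]: 184 @ $17.05 + 155 @ $23.25 + 42 @ $22.30 = $7,677.55
Oct 9, 130 sold [LIFO — newest first]: 130 @ $17.55 = $2,281.50
Total COGS = $10,861.60 + $7,677.55 + $2,281.50 = $20,820.65
Ending inventory: 139 @ $24.60 + 106 @ $22.30 + 127 @ $17.55 = $8,012.05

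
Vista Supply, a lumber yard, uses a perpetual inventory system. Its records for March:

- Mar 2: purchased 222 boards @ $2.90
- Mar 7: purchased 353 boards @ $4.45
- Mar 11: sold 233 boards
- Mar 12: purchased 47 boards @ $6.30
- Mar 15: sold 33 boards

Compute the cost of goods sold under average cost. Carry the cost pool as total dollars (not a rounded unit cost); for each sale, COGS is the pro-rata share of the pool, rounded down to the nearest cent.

After Mar 2: 222 on hand, pool $643.80 (≈ $2.9000 each)
After Mar 7: 575 on hand, pool $2,214.65 (≈ $3.8516 each)
Mar 11, sell 233: 233/575 × $2,214.65 → $897.41
After Mar 12: 389 on hand, pool $1,613.34 (≈ $4.1474 each)
Mar 15, sell 33: 33/389 × $1,613.34 → $136.86
Total COGS = $897.41 + $136.86 = $1,034.27
Ending inventory (cost pool remaining) = $1,476.48

COGS = $1,034.27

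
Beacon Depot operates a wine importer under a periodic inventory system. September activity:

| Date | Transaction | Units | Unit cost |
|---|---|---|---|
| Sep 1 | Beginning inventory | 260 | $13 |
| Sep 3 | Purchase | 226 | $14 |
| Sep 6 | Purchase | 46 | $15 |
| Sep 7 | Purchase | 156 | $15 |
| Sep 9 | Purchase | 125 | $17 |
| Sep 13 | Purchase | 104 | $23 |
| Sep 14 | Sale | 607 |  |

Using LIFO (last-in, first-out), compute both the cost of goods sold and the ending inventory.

COGS = $10,011; ending inventory = $4,080

Sep 14, 607 sold [LIFO — newest first]: 104 @ $23 + 125 @ $17 + 156 @ $15 + 46 @ $15 + 176 @ $14 = $10,011
Ending inventory: 260 @ $13 + 50 @ $14 = $4,080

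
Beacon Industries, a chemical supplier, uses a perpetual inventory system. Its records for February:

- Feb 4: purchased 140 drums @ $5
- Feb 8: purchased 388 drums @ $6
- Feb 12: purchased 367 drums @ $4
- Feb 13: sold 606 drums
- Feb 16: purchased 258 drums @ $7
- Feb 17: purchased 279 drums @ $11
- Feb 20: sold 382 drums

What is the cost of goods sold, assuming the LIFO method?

Feb 13, 606 sold [LIFO — newest first]: 367 @ $4 + 239 @ $6 = $2,902
Feb 20, 382 sold [LIFO — newest first]: 279 @ $11 + 103 @ $7 = $3,790
Total COGS = $2,902 + $3,790 = $6,692
Ending inventory: 140 @ $5 + 149 @ $6 + 155 @ $7 = $2,679

COGS = $6,692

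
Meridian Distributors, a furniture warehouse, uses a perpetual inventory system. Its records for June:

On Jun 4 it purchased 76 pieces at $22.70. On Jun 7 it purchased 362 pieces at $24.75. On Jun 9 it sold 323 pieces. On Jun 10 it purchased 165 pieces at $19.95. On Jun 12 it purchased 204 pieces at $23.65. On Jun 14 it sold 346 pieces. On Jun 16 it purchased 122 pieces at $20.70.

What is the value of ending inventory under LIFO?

Ending inventory = $5,674.70

Jun 9, 323 sold [LIFO — newest first]: 323 @ $24.75 = $7,994.25
Jun 14, 346 sold [LIFO — newest first]: 204 @ $23.65 + 142 @ $19.95 = $7,657.50
Total COGS = $7,994.25 + $7,657.50 = $15,651.75
Ending inventory: 76 @ $22.70 + 39 @ $24.75 + 23 @ $19.95 + 122 @ $20.70 = $5,674.70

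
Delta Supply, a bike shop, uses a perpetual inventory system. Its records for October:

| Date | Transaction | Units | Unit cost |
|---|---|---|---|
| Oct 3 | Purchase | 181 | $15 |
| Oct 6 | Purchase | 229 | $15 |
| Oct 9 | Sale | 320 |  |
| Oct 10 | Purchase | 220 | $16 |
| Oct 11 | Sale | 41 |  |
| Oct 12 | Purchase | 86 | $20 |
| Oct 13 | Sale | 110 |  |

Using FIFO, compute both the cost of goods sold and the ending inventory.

Oct 9, 320 sold [FIFO — oldest first]: 181 @ $15 + 139 @ $15 = $4,800
Oct 11, 41 sold [FIFO — oldest first]: 41 @ $15 = $615
Oct 13, 110 sold [FIFO — oldest first]: 49 @ $15 + 61 @ $16 = $1,711
Total COGS = $4,800 + $615 + $1,711 = $7,126
Ending inventory: 159 @ $16 + 86 @ $20 = $4,264
Check: goods available $11,390 = COGS $7,126 + ending $4,264

COGS = $7,126; ending inventory = $4,264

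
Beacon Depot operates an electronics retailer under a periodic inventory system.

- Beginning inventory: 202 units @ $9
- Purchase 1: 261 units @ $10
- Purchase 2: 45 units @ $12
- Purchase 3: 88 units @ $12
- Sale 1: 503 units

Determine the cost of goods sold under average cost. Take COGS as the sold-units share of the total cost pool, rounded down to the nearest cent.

COGS = $5,084.01

Sale 1, sell 503: 503/596 × $6,024.00 → $5,084.01
Ending inventory (cost pool remaining) = $939.99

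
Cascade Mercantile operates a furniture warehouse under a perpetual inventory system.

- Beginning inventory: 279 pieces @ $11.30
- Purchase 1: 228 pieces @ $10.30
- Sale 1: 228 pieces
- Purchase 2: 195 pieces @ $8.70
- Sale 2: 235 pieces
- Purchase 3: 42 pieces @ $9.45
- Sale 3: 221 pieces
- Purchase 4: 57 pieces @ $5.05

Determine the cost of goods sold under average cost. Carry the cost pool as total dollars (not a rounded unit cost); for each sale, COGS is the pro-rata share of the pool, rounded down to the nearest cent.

COGS = $7,001.18

After Beginning: 279 on hand, pool $3,152.70 (≈ $11.3000 each)
After Purchase 1: 507 on hand, pool $5,501.10 (≈ $10.8503 each)
Sale 1, sell 228: 228/507 × $5,501.10 → $2,473.86
After Purchase 2: 474 on hand, pool $4,723.74 (≈ $9.9657 each)
Sale 2, sell 235: 235/474 × $4,723.74 → $2,341.93
After Purchase 3: 281 on hand, pool $2,778.71 (≈ $9.8886 each)
Sale 3, sell 221: 221/281 × $2,778.71 → $2,185.39
After Purchase 4: 117 on hand, pool $881.17 (≈ $7.5314 each)
Total COGS = $2,473.86 + $2,341.93 + $2,185.39 = $7,001.18
Ending inventory (cost pool remaining) = $881.17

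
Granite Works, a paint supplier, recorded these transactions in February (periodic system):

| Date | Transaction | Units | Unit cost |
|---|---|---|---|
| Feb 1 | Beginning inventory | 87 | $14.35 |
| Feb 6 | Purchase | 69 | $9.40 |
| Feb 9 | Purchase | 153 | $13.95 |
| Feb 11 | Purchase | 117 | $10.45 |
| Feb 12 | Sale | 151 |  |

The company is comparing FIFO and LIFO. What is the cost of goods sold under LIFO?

COGS = $1,696.95

FIFO COGS: 87 @ $14.35 + 64 @ $9.40 = $1,850.05
LIFO COGS: 117 @ $10.45 + 34 @ $13.95 = $1,696.95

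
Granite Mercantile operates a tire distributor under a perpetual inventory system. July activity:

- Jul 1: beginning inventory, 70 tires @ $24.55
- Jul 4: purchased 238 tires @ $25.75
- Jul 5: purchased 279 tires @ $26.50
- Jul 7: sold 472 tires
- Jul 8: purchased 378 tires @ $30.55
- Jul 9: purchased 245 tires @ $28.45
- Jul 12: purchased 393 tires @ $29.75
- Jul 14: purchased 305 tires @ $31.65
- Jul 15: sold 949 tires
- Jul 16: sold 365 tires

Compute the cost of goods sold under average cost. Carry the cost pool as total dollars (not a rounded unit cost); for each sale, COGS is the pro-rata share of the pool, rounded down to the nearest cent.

After Jul 1: 70 on hand, pool $1,718.50 (≈ $24.5500 each)
After Jul 4: 308 on hand, pool $7,847.00 (≈ $25.4773 each)
After Jul 5: 587 on hand, pool $15,240.50 (≈ $25.9634 each)
Jul 7, sell 472: 472/587 × $15,240.50 → $12,254.71
After Jul 8: 493 on hand, pool $14,533.69 (≈ $29.4801 each)
After Jul 9: 738 on hand, pool $21,503.94 (≈ $29.1381 each)
After Jul 12: 1131 on hand, pool $33,195.69 (≈ $29.3507 each)
After Jul 14: 1436 on hand, pool $42,848.94 (≈ $29.8391 each)
Jul 15, sell 949: 949/1436 × $42,848.94 → $28,317.30
Jul 16, sell 365: 365/487 × $14,531.64 → $10,891.27
Total COGS = $12,254.71 + $28,317.30 + $10,891.27 = $51,463.28
Ending inventory (cost pool remaining) = $3,640.37

COGS = $51,463.28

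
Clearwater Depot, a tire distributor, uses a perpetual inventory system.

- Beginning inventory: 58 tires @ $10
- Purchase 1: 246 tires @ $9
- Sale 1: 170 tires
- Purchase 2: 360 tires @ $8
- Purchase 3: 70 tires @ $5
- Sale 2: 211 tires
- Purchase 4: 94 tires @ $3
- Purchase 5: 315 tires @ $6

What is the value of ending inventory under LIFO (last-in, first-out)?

Ending inventory = $5,188

Sale 1 (170) [LIFO — newest first]: 170 @ $9 = $1,530
Sale 2 (211) [LIFO — newest first]: 70 @ $5 + 141 @ $8 = $1,478
Total COGS = $1,530 + $1,478 = $3,008
Ending inventory: 58 @ $10 + 76 @ $9 + 219 @ $8 + 94 @ $3 + 315 @ $6 = $5,188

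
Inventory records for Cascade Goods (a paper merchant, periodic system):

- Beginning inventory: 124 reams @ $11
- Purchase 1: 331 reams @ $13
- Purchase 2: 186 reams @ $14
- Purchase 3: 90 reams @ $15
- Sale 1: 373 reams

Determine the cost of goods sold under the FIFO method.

COGS = $4,601

Sale 1 (373) [FIFO — oldest first]: 124 @ $11 + 249 @ $13 = $4,601
Ending inventory: 82 @ $13 + 186 @ $14 + 90 @ $15 = $5,020
Check: goods available $9,621 = COGS $4,601 + ending $5,020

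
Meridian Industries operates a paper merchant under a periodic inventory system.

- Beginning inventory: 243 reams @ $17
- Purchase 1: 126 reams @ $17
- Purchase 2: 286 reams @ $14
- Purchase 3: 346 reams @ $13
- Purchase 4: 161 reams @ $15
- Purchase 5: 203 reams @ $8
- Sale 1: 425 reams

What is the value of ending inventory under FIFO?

Sale 1 (425) [FIFO — oldest first]: 243 @ $17 + 126 @ $17 + 56 @ $14 = $7,057
Ending inventory: 230 @ $14 + 346 @ $13 + 161 @ $15 + 203 @ $8 = $11,757
Check: goods available $18,814 = COGS $7,057 + ending $11,757

Ending inventory = $11,757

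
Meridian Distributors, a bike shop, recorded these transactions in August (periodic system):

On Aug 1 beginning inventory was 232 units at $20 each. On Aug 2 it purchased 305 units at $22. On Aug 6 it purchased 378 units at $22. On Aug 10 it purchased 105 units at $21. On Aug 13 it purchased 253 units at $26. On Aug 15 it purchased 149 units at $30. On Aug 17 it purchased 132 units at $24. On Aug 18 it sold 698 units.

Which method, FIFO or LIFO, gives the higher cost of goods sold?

FIFO COGS: 232 @ $20 + 305 @ $22 + 161 @ $22 = $14,892
LIFO COGS: 132 @ $24 + 149 @ $30 + 253 @ $26 + 105 @ $21 + 59 @ $22 = $17,719

LIFO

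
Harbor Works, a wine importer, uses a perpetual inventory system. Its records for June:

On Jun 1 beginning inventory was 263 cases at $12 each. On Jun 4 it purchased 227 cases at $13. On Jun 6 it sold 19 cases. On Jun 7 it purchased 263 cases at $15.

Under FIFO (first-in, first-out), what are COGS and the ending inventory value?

Jun 6, 19 sold [FIFO — oldest first]: 19 @ $12 = $228
Ending inventory: 244 @ $12 + 227 @ $13 + 263 @ $15 = $9,824

COGS = $228; ending inventory = $9,824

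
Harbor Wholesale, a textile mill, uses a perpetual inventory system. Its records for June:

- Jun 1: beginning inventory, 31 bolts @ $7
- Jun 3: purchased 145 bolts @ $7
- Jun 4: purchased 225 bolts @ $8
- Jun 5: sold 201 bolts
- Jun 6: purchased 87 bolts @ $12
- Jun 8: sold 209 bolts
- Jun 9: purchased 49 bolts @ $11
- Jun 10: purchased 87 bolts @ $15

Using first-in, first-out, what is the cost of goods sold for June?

COGS = $3,140

Jun 5, 201 sold [FIFO — oldest first]: 31 @ $7 + 145 @ $7 + 25 @ $8 = $1,432
Jun 8, 209 sold [FIFO — oldest first]: 200 @ $8 + 9 @ $12 = $1,708
Total COGS = $1,432 + $1,708 = $3,140
Ending inventory: 78 @ $12 + 49 @ $11 + 87 @ $15 = $2,780
Check: goods available $5,920 = COGS $3,140 + ending $2,780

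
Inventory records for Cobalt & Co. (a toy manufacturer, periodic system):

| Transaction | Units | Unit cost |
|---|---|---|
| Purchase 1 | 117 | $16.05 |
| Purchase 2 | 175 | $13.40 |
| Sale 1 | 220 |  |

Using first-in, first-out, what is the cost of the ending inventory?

Sale 1 (220) [FIFO — oldest first]: 117 @ $16.05 + 103 @ $13.40 = $3,258.05
Ending inventory: 72 @ $13.40 = $964.80
Check: goods available $4,222.85 = COGS $3,258.05 + ending $964.80

Ending inventory = $964.80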